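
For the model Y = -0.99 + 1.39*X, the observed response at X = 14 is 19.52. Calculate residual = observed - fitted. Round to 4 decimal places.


Compute yhat = -0.99 + (1.39)(14) = 18.4700.
Residual = actual - predicted = 19.52 - 18.4700 = 1.0500.

1.0500


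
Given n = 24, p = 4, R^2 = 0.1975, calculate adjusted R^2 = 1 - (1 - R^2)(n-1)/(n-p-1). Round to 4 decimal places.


Plug in: Adj R^2 = 1 - (1 - 0.1975) * 23/19.
= 1 - 0.8025 * 23/19
= 1 - 18.4575 / 19
= 1 - 0.9714 = 0.0286.

0.0286


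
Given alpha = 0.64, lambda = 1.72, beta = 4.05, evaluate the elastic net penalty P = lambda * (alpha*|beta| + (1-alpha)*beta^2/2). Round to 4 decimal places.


L1 component = 0.64 * |4.05| = 2.5920.
L2 component = 0.36 * 4.05^2 / 2 = 2.9525.
Penalty = 1.72 * (2.5920 + 2.9525) = 1.72 * 5.5445 = 9.5365.

9.5365


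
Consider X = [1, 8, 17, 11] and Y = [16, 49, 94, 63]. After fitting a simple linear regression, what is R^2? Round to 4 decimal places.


The fitted line is Y = 10.5217 + 4.8625*X.
SSres = 2.2411, SStot = 3141.0000.
R^2 = 1 - SSres/SStot = 0.9993.

0.9993


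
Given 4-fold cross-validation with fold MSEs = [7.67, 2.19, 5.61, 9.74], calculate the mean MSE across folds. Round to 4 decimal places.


Total MSE across folds = 25.2100.
CV-MSE = 25.2100/4 = 6.3025.

6.3025


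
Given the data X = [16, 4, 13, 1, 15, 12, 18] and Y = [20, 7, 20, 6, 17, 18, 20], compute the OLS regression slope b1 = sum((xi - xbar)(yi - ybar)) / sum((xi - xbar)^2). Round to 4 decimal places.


First compute the means: xbar = 11.2857, ybar = 15.4286.
Then S_xx = sum((xi - xbar)^2) = 243.4286.
S_xy = sum((xi - xbar)(yi - ybar)) = 226.1429.
b1 = S_xy / S_xx = 226.1429 / 243.4286 = 0.9290.

0.9290


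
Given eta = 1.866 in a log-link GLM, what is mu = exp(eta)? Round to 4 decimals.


Apply the inverse link:
mu = e^1.866 = 6.4624.

6.4624


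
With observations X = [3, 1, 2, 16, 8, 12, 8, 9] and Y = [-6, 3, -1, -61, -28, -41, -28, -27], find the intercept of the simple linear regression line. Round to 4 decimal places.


Compute b1 = -4.1630 from the OLS formula.
With xbar = 7.3750 and ybar = -23.6250, the intercept is:
b0 = -23.6250 - -4.1630 * 7.3750 = 7.0772.

7.0772


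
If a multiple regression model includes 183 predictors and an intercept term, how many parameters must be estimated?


Each predictor gets one coefficient, plus one intercept.
Total parameters = 183 + 1 = 184.

184


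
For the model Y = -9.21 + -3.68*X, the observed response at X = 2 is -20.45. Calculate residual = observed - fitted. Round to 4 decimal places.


Predicted = -9.21 + -3.68 * 2 = -16.5700.
Residual = -20.45 - -16.5700 = -3.8800.

-3.8800


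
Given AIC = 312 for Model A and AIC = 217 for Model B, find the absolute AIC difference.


Absolute difference = |312 - 217| = 95.
The model with lower AIC (B) is preferred.

95


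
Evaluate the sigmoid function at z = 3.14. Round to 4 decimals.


exp(-3.1400) = 0.0433.
1 + exp(-z) = 1.0433.
sigmoid = 1/1.0433 = 0.9585.

0.9585


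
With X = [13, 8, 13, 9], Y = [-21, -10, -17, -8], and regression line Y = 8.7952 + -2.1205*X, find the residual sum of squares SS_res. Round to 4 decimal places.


Compute predicted values, then residuals = yi - yhat_i.
Residuals: [-2.2287, -1.8312, 1.7713, 2.2893].
SSres = sum(residual^2) = 16.6988.

16.6988


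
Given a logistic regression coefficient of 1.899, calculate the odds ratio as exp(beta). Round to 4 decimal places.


Odds ratio = exp(beta) = exp(1.899).
= 6.6792.

6.6792


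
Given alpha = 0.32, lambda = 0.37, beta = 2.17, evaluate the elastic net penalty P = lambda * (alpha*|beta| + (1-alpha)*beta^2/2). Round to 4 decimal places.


Compute:
L1 = 0.32 * 2.17 = 0.6944.
L2 = 0.68 * 2.17^2 / 2 = 1.6010.
Penalty = 0.37 * (0.6944 + 1.6010) = 0.8493.

0.8493


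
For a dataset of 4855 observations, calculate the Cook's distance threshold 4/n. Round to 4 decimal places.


Using the rule of thumb:
Threshold = 4 / 4855 = 0.0008.

0.0008


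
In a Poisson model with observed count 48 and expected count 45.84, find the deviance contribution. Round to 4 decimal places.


First: ln(48/45.84) = 0.046044.
Then: 48 * 0.046044 = 2.210112.
y - mu = 48 - 45.84 = 2.16.
D = 2(2.210112 - 2.16) = 0.100224, which rounds to 0.1002.

0.1002


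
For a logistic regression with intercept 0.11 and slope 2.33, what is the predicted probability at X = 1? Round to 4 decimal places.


Compute z = 0.11 + (2.33)(1) = 2.4400.
exp(-z) = 0.0872.
P = 1/(1 + 0.0872) = 0.9198.

0.9198


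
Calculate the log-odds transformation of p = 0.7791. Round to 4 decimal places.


1 - p = 0.2209.
p/(1-p) = 3.5269.
logit = ln(3.5269) = 1.2604.

1.2604


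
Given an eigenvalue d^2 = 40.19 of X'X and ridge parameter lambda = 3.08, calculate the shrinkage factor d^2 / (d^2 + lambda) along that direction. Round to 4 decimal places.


Denominator = d^2 + lambda = 40.19 + 3.08 = 43.2700.
Shrinkage = 40.19 / 43.2700 = 0.9288.

0.9288


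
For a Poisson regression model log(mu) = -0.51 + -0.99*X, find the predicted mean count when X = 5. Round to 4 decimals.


Compute eta = -0.51 + -0.99 * 5 = -5.4600.
Apply inverse link: mu = e^-5.4600 = 0.0043.

0.0043


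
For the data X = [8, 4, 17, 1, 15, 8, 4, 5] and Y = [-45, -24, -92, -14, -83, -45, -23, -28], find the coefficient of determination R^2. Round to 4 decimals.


The fitted line is Y = -4.4408 + -5.1367*X.
SSres = 31.8998, SStot = 5823.5000.
R^2 = 1 - SSres/SStot = 0.9945.

0.9945


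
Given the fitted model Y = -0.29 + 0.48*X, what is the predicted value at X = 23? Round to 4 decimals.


Plug X = 23 into Y = -0.29 + 0.48*X:
Y = -0.29 + 11.0400 = 10.7500.

10.7500


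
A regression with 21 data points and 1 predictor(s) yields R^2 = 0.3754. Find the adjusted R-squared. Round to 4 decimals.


Adjusted R^2 = 1 - (1 - R^2) * (n-1)/(n-p-1).
(1 - R^2) = 0.6246.
(n-1)/(n-p-1) = 20/19.
(1 - R^2) * (n-1) = 0.6246 * 20 = 12.4920.
Divide by (n-p-1): 12.4920 / 19 = 0.6575.
Adj R^2 = 1 - 0.6575 = 0.3425.

0.3425


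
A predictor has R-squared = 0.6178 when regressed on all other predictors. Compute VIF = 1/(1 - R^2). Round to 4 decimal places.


Using VIF = 1/(1 - R^2_j):
1 - 0.6178 = 0.3822.
VIF = 2.6164.

2.6164


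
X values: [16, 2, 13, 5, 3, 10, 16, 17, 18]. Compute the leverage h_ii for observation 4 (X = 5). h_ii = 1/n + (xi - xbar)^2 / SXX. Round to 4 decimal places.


n = 9, xbar = 11.1111.
SXX = sum((xi - xbar)^2) = 320.8889.
h = 1/9 + (5 - 11.1111)^2 / 320.8889 = 0.2275.

0.2275


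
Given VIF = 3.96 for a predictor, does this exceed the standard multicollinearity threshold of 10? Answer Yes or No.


The threshold is 10.
VIF = 3.96 is < 10.
Multicollinearity indication: No.

No


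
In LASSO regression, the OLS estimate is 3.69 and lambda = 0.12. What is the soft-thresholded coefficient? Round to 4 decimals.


|beta_OLS| = 3.69.
lambda = 0.12.
Since |beta| > lambda, coefficient = sign(beta)*(|beta| - lambda) = 3.5700.
Result = 3.5700.

3.5700


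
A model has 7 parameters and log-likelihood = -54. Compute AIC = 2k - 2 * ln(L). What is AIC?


AIC = 2*7 - 2*(-54).
= 14 + 108 = 122.

122


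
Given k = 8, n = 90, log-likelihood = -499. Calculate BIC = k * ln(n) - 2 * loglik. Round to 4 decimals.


k * ln(n) = 8 * ln(90) = 8 * 4.499810 = 35.998480.
-2 * loglik = -2 * (-499) = 998.
BIC = 35.998480 + 998 = 1033.998480, which rounds to 1033.9985.

1033.9985


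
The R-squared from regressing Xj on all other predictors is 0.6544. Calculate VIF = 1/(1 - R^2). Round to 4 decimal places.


Denominator: 1 - 0.6544 = 0.3456.
VIF = 1 / 0.3456 = 2.8935.

2.8935


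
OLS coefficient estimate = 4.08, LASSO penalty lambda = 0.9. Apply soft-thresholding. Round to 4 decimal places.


Absolute value: |4.08| = 4.08.
Compare to lambda = 0.9.
Since |beta| > lambda, coefficient = sign(beta)*(|beta| - lambda) = 3.1800.

3.1800


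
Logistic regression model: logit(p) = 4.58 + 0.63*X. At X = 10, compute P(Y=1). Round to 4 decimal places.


Compute z = 4.58 + (0.63)(10) = 10.8800.
exp(-z) = 0.0000.
P = 1/(1 + 0.0000) = 1.0000.

1.0000


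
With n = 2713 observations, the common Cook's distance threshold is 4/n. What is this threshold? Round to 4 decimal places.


Using the rule of thumb:
Threshold = 4 / 2713 = 0.0015.

0.0015


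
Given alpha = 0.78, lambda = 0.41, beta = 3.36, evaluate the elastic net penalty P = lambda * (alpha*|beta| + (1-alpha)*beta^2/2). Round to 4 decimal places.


L1 component = 0.78 * |3.36| = 2.6208.
L2 component = 0.22 * 3.36^2 / 2 = 1.2419.
Penalty = 0.41 * (2.6208 + 1.2419) = 0.41 * 3.8627 = 1.5837.

1.5837


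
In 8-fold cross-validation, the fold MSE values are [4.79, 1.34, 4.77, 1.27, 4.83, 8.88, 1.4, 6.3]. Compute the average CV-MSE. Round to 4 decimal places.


Total MSE across folds = 33.5800.
CV-MSE = 33.5800/8 = 4.1975.

4.1975


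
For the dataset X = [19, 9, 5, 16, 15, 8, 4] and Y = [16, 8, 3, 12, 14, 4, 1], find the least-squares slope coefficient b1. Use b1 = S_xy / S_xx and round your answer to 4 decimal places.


First compute the means: xbar = 10.8571, ybar = 8.2857.
Then S_xx = sum((xi - xbar)^2) = 202.8571.
S_xy = sum((xi - xbar)(yi - ybar)) = 199.2857.
b1 = S_xy / S_xx = 199.2857 / 202.8571 = 0.9824.

0.9824


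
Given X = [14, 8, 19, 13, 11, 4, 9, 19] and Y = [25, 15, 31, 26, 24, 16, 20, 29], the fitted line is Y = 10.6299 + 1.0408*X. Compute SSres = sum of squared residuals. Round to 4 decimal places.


Predicted values from Y = 10.6299 + 1.0408*X.
Residuals: [-0.2011, -3.9563, 0.5949, 1.8397, 1.9213, 1.2069, 0.0029, -1.4051].
SSres = 26.5535.

26.5535


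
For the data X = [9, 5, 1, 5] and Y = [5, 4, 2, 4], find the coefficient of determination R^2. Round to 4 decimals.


After computing the OLS fit (b0=1.8750, b1=0.3750):
SSres = 0.2500, SStot = 4.7500.
R^2 = 1 - 0.2500/4.7500 = 0.9474.

0.9474


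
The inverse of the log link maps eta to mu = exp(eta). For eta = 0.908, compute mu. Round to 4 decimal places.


The inverse log link gives:
mu = exp(0.908) = 2.4794.

2.4794


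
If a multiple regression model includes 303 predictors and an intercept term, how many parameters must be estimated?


Total coefficients = number of predictors + 1 (for the intercept).
= 303 + 1 = 304.

304


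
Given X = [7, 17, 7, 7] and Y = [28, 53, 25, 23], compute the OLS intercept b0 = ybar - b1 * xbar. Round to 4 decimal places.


The slope is b1 = 2.7667.
Sample means are xbar = 9.5000 and ybar = 32.2500.
Intercept: b0 = 32.2500 - (2.7667)(9.5000) = 5.9667.

5.9667


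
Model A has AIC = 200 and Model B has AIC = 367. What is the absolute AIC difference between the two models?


|AIC_A - AIC_B| = |200 - 367| = 167.
Model A is preferred (lower AIC).

167


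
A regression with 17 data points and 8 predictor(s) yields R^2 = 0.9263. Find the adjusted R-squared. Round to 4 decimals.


Adjusted R^2 = 1 - (1 - R^2) * (n-1)/(n-p-1).
(1 - R^2) = 0.0737.
(n-1)/(n-p-1) = 16/8.
(1 - R^2) * (n-1) = 0.0737 * 16 = 1.1792.
Divide by (n-p-1): 1.1792 / 8 = 0.1474.
Adj R^2 = 1 - 0.1474 = 0.8526.

0.8526


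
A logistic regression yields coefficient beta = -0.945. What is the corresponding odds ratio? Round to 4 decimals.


Odds ratio = exp(beta) = exp(-0.945).
= 0.3887.

0.3887


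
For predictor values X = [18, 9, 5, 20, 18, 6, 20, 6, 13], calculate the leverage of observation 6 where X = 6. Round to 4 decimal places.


n = 9, xbar = 12.7778.
SXX = sum((xi - xbar)^2) = 325.5556.
h = 1/9 + (6 - 12.7778)^2 / 325.5556 = 0.2522.

0.2522


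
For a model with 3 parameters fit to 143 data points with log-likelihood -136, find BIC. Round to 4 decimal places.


ln(143) = 4.962845.
k * ln(n) = 3 * 4.962845 = 14.888535.
-2L = 272.
BIC = 14.888535 + 272 = 286.888535, which rounds to 286.8885.

286.8885


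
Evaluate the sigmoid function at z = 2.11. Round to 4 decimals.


Compute exp(-2.1100) = 0.1212.
Sigmoid = 1 / (1 + 0.1212) = 1 / 1.1212 = 0.8919.

0.8919


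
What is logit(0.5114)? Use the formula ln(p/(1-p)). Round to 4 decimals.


Compute the odds: 0.5114/0.4886 = 1.0467.
Take the natural log: ln(1.0467) = 0.0456.

0.0456


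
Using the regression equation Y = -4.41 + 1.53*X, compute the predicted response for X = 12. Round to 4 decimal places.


Substitute X = 12 into the equation:
Y = -4.41 + 1.53 * 12 = -4.41 + 18.3600 = 13.9500.

13.9500


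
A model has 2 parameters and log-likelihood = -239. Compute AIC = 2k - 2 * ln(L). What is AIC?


AIC = 2*2 - 2*(-239).
= 4 + 478 = 482.

482


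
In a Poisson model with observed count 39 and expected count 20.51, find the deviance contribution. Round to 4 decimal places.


First: ln(39/20.51) = 0.642649.
Then: 39 * 0.642649 = 25.063311.
y - mu = 39 - 20.51 = 18.49.
D = 2(25.063311 - 18.49) = 13.146622, which rounds to 13.1466.

13.1466


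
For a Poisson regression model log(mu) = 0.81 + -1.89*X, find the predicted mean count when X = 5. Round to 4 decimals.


eta = 0.81 + -1.89 * 5 = -8.6400.
mu = exp(-8.6400) = 0.0002.

0.0002


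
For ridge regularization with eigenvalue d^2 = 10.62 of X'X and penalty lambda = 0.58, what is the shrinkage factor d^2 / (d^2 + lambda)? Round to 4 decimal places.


Denominator = d^2 + lambda = 10.62 + 0.58 = 11.2000.
Shrinkage = 10.62 / 11.2000 = 0.9482.

0.9482


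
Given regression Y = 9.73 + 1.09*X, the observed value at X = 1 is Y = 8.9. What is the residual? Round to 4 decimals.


Predicted = 9.73 + 1.09 * 1 = 10.8200.
Residual = 8.9 - 10.8200 = -1.9200.

-1.9200


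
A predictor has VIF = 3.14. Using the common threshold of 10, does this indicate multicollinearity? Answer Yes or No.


Check: VIF = 3.14 vs threshold = 10.
Since 3.14 < 10, the answer is No.

No


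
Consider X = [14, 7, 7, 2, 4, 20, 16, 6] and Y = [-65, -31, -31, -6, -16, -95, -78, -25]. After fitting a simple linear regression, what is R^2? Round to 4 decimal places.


Fit the OLS line: b0 = 4.1752, b1 = -5.0053.
SSres = 6.8671.
SStot = 7121.8750.
R^2 = 1 - 6.8671/7121.8750 = 0.9990.

0.9990


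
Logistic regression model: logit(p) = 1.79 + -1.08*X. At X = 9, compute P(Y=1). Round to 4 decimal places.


Linear predictor: z = 1.79 + -1.08 * 9 = -7.9300.
P = 1/(1 + exp(7.9300)) = 1/(1 + 2779.4268) = 0.0004.

0.0004


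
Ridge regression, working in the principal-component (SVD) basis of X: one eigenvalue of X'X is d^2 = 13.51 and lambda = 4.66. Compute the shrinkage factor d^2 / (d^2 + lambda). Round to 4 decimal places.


d^2 + lambda = 13.51 + 4.66 = 18.1700.
Shrinkage factor = 13.51/18.1700 = 0.7435.

0.7435


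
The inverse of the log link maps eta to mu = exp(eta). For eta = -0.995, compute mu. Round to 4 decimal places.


The inverse log link gives:
mu = exp(-0.995) = 0.3697.

0.3697


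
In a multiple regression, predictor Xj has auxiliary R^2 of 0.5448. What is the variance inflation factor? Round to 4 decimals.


VIF = 1 / (1 - 0.5448).
= 1 / 0.4552 = 2.1968.

2.1968


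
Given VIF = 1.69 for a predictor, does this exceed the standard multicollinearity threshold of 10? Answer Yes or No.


Check: VIF = 1.69 vs threshold = 10.
Since 1.69 < 10, the answer is No.

No


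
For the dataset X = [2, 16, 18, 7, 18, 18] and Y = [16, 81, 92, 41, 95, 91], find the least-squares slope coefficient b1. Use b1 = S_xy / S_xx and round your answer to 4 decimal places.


The sample means are xbar = 13.1667 and ybar = 69.3333.
Compute S_xx = 240.8333 and S_xy = 1141.6667.
Slope b1 = S_xy / S_xx = 1141.6667 / 240.8333 = 4.7405.

4.7405


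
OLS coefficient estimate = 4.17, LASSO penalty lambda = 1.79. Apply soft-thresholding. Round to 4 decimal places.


|beta_OLS| = 4.17.
lambda = 1.79.
Since |beta| > lambda, coefficient = sign(beta)*(|beta| - lambda) = 2.3800.
Result = 2.3800.

2.3800


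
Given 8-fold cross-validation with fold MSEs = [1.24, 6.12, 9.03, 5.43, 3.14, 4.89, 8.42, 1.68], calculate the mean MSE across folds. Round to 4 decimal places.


Add all fold MSEs: 39.9500.
Divide by k = 8: 39.9500/8 = 4.9938.

4.9938


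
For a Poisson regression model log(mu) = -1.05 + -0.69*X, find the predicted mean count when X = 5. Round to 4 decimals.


Compute eta = -1.05 + -0.69 * 5 = -4.5000.
Apply inverse link: mu = e^-4.5000 = 0.0111.

0.0111


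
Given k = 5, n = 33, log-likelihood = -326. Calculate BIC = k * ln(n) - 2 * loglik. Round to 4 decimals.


k * ln(n) = 5 * ln(33) = 5 * 3.496508 = 17.482540.
-2 * loglik = -2 * (-326) = 652.
BIC = 17.482540 + 652 = 669.482540, which rounds to 669.4825.

669.4825


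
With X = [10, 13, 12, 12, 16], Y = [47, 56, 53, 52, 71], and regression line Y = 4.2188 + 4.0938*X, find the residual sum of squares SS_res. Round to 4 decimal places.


Compute predicted values, then residuals = yi - yhat_i.
Residuals: [1.8432, -1.4382, -0.3444, -1.3444, 1.2804].
SSres = sum(residual^2) = 9.0313.

9.0313


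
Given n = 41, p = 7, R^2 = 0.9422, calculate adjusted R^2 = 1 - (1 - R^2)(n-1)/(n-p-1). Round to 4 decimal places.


Adjusted R^2 = 1 - (1 - R^2) * (n-1)/(n-p-1).
(1 - R^2) = 0.0578.
(n-1)/(n-p-1) = 40/33.
(1 - R^2) * (n-1) = 0.0578 * 40 = 2.3120.
Divide by (n-p-1): 2.3120 / 33 = 0.0701.
Adj R^2 = 1 - 0.0701 = 0.9299.

0.9299


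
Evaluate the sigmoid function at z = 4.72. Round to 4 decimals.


First, exp(-4.7200) = 0.0089.
Then sigma(z) = 1/(1 + 0.0089) = 0.9912.

0.9912


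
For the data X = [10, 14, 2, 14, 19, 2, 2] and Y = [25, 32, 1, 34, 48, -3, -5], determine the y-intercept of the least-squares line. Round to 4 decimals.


The slope is b1 = 2.9664.
Sample means are xbar = 9.0000 and ybar = 18.8571.
Intercept: b0 = 18.8571 - (2.9664)(9.0000) = -7.8408.

-7.8408


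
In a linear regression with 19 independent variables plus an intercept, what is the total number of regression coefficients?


Each predictor gets one coefficient, plus one intercept.
Total parameters = 19 + 1 = 20.

20


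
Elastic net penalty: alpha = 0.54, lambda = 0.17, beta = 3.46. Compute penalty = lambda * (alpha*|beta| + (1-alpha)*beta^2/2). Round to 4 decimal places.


alpha * |beta| = 0.54 * 3.46 = 1.8684.
(1-alpha) * beta^2/2 = 0.46 * 11.9716/2 = 2.7535.
Total = 0.17 * (1.8684 + 2.7535) = 0.7857.

0.7857


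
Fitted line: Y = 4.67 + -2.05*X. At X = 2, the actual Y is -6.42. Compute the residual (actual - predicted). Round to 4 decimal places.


Compute yhat = 4.67 + (-2.05)(2) = 0.5700.
Residual = actual - predicted = -6.42 - 0.5700 = -6.9900.

-6.9900


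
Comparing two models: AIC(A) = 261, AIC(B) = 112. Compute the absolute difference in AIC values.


Absolute difference = |261 - 112| = 149.
The model with lower AIC (B) is preferred.

149


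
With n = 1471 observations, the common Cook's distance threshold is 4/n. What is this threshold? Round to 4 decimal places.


Cook's distance cutoff = 4/n = 4/1471.
= 0.0027.

0.0027


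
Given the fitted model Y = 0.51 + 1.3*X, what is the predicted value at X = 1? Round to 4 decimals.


Predicted value:
Y = 0.51 + (1.3)(1) = 0.51 + 1.3000 = 1.8100.

1.8100


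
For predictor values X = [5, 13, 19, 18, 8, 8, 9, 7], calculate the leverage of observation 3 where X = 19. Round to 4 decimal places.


Compute xbar = 10.8750 with n = 8 observations.
SXX = 190.8750.
Leverage = 1/8 + (19 - 10.8750)^2/190.8750 = 0.4709.

0.4709


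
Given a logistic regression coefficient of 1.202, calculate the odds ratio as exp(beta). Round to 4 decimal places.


The odds ratio is computed as:
OR = e^(1.202) = 3.3268.

3.3268


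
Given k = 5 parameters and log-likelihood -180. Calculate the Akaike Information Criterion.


AIC = 2*5 - 2*(-180).
= 10 + 360 = 370.

370


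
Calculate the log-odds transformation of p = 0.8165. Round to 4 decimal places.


The odds are p/(1-p) = 0.8165 / 0.1835 = 4.4496.
logit(p) = ln(4.4496) = 1.4928.

1.4928


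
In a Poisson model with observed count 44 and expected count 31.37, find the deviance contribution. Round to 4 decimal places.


Compute y*ln(y/mu) = 44*ln(44/31.37) = 44*0.338338 = 14.886872.
y - mu = 12.63.
D = 2*(14.886872 - (12.63)) = 4.513744, which rounds to 4.5137.

4.5137


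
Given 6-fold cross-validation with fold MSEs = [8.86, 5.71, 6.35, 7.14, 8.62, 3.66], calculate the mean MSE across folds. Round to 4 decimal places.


Sum of fold MSEs = 40.3400.
Average = 40.3400 / 6 = 6.7233.

6.7233


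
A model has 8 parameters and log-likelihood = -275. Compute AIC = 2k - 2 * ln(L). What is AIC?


Compute:
2k = 2*8 = 16.
-2*loglik = -2*(-275) = 550.
AIC = 16 + 550 = 566.

566


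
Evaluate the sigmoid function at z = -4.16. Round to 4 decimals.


exp(4.1600) = 64.0715.
1 + exp(-z) = 65.0715.
sigmoid = 1/65.0715 = 0.0154.

0.0154


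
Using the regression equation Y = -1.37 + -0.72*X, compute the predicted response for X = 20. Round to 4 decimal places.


Predicted value:
Y = -1.37 + (-0.72)(20) = -1.37 + -14.4000 = -15.7700.

-15.7700


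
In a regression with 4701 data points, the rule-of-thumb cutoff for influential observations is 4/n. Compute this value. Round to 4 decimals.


Cook's distance cutoff = 4/n = 4/4701.
= 0.0009.

0.0009


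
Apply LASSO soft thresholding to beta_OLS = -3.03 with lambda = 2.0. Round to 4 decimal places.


|beta_OLS| = 3.03.
lambda = 2.0.
Since |beta| > lambda, coefficient = sign(beta)*(|beta| - lambda) = -1.0300.
Result = -1.0300.

-1.0300


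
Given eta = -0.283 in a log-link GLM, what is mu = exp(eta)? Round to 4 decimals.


Apply the inverse link:
mu = e^-0.283 = 0.7535.

0.7535


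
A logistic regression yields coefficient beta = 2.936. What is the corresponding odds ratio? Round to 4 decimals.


The odds ratio is computed as:
OR = e^(2.936) = 18.8403.

18.8403


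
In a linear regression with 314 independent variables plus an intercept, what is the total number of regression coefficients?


Each predictor gets one coefficient, plus one intercept.
Total parameters = 314 + 1 = 315.

315


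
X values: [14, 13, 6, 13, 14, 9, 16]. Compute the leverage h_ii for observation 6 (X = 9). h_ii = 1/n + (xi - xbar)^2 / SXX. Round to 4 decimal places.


Compute xbar = 12.1429 with n = 7 observations.
SXX = 70.8571.
Leverage = 1/7 + (9 - 12.1429)^2/70.8571 = 0.2823.

0.2823


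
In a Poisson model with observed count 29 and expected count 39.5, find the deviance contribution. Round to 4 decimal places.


y/mu = 29/39.5 = 0.734177 (approx.), and ln(29/39.5) = -0.309005.
y * ln(y/mu) = 29 * -0.309005 = -8.961145.
y - mu = -10.5.
D = 2 * (-8.961145 - -10.5) = 3.077710, which rounds to 3.0777.

3.0777


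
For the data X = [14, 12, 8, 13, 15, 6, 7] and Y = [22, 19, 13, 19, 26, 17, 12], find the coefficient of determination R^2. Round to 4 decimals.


Fit the OLS line: b0 = 5.9335, b1 = 1.1529.
SSres = 37.8579.
SStot = 143.4286.
R^2 = 1 - 37.8579/143.4286 = 0.7361.

0.7361


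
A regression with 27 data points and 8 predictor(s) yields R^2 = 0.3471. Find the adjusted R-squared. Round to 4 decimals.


Adjusted R^2 = 1 - (1 - R^2) * (n-1)/(n-p-1).
(1 - R^2) = 0.6529.
(n-1)/(n-p-1) = 26/18.
(1 - R^2) * (n-1) = 0.6529 * 26 = 16.9754.
Divide by (n-p-1): 16.9754 / 18 = 0.9431.
Adj R^2 = 1 - 0.9431 = 0.0569.

0.0569


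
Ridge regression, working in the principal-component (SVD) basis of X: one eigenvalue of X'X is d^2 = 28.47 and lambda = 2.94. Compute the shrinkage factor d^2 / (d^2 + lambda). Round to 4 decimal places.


Compute the denominator: 28.47 + 2.94 = 31.4100.
Shrinkage factor = 28.47 / 31.4100 = 0.9064.

0.9064


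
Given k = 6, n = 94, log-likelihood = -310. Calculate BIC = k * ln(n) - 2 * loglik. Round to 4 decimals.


k * ln(n) = 6 * ln(94) = 6 * 4.543295 = 27.259770.
-2 * loglik = -2 * (-310) = 620.
BIC = 27.259770 + 620 = 647.259770, which rounds to 647.2598.

647.2598


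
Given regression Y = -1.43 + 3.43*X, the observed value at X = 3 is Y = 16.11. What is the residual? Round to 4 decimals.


Compute yhat = -1.43 + (3.43)(3) = 8.8600.
Residual = actual - predicted = 16.11 - 8.8600 = 7.2500.

7.2500


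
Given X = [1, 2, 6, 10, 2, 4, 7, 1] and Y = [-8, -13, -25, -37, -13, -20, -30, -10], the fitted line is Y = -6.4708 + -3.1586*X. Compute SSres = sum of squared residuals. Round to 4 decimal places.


For each point, residual = actual - predicted.
Residuals: [1.6294, -0.2120, 0.4224, 1.0568, -0.2120, -0.8948, -1.4190, -0.3706].
Sum of squared residuals = 6.9917.

6.9917


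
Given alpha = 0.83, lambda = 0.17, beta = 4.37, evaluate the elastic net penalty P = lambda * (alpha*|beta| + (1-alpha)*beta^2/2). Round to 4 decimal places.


alpha * |beta| = 0.83 * 4.37 = 3.6271.
(1-alpha) * beta^2/2 = 0.17 * 19.0969/2 = 1.6232.
Total = 0.17 * (3.6271 + 1.6232) = 0.8926.

0.8926


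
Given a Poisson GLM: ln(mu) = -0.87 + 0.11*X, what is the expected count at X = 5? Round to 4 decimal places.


eta = -0.87 + 0.11 * 5 = -0.3200.
mu = exp(-0.3200) = 0.7261.

0.7261


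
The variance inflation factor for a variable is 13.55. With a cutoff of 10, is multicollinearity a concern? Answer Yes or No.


The threshold is 10.
VIF = 13.55 is >= 10.
Multicollinearity indication: Yes.

Yes


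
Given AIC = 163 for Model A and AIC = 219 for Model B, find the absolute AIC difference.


Compute |163 - 219| = 56.
Model A has the smaller AIC.

56


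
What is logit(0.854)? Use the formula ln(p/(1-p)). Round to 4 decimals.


1 - p = 0.146.
p/(1-p) = 5.8493.
logit = ln(5.8493) = 1.7663.

1.7663


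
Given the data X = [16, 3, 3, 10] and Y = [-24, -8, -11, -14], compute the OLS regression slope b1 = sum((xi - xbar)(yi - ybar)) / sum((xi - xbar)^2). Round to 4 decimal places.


Calculate xbar = 8.0000, ybar = -14.2500.
S_xx = 118.0000, S_xy = -125.0000.
Using b1 = S_xy / S_xx = -125.0000 / 118.0000, we get b1 = -1.0593.

-1.0593


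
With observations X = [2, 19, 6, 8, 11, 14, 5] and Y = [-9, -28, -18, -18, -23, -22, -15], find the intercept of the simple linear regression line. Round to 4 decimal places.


The slope is b1 = -0.9979.
Sample means are xbar = 9.2857 and ybar = -19.0000.
Intercept: b0 = -19.0000 - (-0.9979)(9.2857) = -9.7338.

-9.7338


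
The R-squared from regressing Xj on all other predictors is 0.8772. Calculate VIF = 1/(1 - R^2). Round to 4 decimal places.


Using VIF = 1/(1 - R^2_j):
1 - 0.8772 = 0.1228.
VIF = 8.1433.

8.1433


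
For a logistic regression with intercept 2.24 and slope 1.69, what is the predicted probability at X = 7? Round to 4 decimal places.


Compute z = 2.24 + (1.69)(7) = 14.0700.
exp(-z) = 0.0000.
P = 1/(1 + 0.0000) = 1.0000.

1.0000


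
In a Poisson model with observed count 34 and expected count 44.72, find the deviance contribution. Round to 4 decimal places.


y/mu = 34/44.72 = 0.760286 (approx.), and ln(34/44.72) = -0.274060.
y * ln(y/mu) = 34 * -0.274060 = -9.318040.
y - mu = -10.72.
D = 2 * (-9.318040 - -10.72) = 2.803920, which rounds to 2.8039.

2.8039


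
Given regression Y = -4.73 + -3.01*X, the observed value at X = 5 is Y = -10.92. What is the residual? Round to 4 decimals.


Fitted value at X = 5 is yhat = -4.73 + -3.01*5 = -19.7800.
Residual = -10.92 - -19.7800 = 8.8600.

8.8600


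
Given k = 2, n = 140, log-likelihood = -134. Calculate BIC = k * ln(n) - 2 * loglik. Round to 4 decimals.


k * ln(n) = 2 * ln(140) = 2 * 4.941642 = 9.883284.
-2 * loglik = -2 * (-134) = 268.
BIC = 9.883284 + 268 = 277.883284, which rounds to 277.8833.

277.8833


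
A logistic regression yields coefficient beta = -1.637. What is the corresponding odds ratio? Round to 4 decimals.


Odds ratio = exp(beta) = exp(-1.637).
= 0.1946.

0.1946


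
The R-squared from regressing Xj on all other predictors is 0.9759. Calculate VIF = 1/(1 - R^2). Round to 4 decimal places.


VIF = 1 / (1 - 0.9759).
= 1 / 0.0241 = 41.4938.

41.4938


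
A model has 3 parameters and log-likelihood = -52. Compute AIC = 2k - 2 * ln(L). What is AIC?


AIC = 2*3 - 2*(-52).
= 6 + 104 = 110.

110


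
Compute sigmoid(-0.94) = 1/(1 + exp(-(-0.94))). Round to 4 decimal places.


Compute exp(0.9400) = 2.5600.
Sigmoid = 1 / (1 + 2.5600) = 1 / 3.5600 = 0.2809.

0.2809


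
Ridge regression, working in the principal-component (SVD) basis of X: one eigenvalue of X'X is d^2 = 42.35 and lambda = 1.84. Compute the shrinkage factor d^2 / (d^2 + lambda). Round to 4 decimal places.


d^2 + lambda = 42.35 + 1.84 = 44.1900.
Shrinkage factor = 42.35/44.1900 = 0.9584.

0.9584


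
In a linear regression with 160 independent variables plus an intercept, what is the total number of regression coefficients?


Each predictor gets one coefficient, plus one intercept.
Total parameters = 160 + 1 = 161.

161


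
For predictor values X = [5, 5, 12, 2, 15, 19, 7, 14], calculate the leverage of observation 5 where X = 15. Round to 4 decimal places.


Mean of X: xbar = 9.8750.
SXX = 248.8750.
For X = 15: h = 1/8 + (15 - 9.8750)^2/248.8750 = 0.2305.

0.2305


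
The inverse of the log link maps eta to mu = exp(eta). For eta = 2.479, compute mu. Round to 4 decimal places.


Apply the inverse link:
mu = e^2.479 = 11.9293.

11.9293


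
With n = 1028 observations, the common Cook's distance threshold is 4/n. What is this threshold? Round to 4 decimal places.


Using the rule of thumb:
Threshold = 4 / 1028 = 0.0039.

0.0039


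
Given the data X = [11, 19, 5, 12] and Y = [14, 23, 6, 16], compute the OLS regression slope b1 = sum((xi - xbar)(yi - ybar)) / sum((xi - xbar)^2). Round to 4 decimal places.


Calculate xbar = 11.7500, ybar = 14.7500.
S_xx = 98.7500, S_xy = 119.7500.
Using b1 = S_xy / S_xx = 119.7500 / 98.7500, we get b1 = 1.2127.

1.2127


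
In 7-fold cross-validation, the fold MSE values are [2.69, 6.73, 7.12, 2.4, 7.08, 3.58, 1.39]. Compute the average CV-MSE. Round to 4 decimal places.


Sum of fold MSEs = 30.9900.
Average = 30.9900 / 7 = 4.4271.

4.4271


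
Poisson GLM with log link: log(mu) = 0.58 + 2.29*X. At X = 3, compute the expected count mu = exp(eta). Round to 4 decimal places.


Linear predictor: eta = 0.58 + (2.29)(3) = 7.4500.
Expected count: mu = exp(7.4500) = 1719.8631.

1719.8631


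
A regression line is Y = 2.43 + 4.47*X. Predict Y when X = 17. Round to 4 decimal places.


Plug X = 17 into Y = 2.43 + 4.47*X:
Y = 2.43 + 75.9900 = 78.4200.

78.4200


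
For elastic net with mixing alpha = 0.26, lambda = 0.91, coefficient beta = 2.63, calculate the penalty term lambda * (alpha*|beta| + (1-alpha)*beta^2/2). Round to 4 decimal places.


alpha * |beta| = 0.26 * 2.63 = 0.6838.
(1-alpha) * beta^2/2 = 0.74 * 6.9169/2 = 2.5593.
Total = 0.91 * (0.6838 + 2.5593) = 2.9512.

2.9512


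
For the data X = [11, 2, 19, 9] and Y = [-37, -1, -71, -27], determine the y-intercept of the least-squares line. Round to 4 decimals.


Compute b1 = -4.1363 from the OLS formula.
With xbar = 10.2500 and ybar = -34.0000, the intercept is:
b0 = -34.0000 - -4.1363 * 10.2500 = 8.3969.

8.3969


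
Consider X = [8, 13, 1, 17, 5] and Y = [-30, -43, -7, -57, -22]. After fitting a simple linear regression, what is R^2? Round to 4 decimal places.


The fitted line is Y = -5.2139 + -3.0211*X.
SSres = 7.1281, SStot = 1474.8000.
R^2 = 1 - SSres/SStot = 0.9952.

0.9952


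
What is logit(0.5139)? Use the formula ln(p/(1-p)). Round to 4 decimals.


Compute the odds: 0.5139/0.4861 = 1.0572.
Take the natural log: ln(1.0572) = 0.0556.

0.0556


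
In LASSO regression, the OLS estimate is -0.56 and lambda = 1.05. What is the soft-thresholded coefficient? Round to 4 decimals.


Absolute value: |-0.56| = 0.56.
Compare to lambda = 1.05.
Since |beta| <= lambda, the coefficient is set to 0.

0.0000


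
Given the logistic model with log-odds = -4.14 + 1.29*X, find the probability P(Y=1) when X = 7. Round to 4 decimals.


z = -4.14 + 1.29 * 7 = 4.8900.
Sigmoid: P = 1 / (1 + exp(-4.8900)) = 0.9925.

0.9925


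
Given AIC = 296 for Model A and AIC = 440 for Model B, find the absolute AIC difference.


Absolute difference = |296 - 440| = 144.
The model with lower AIC (A) is preferred.

144


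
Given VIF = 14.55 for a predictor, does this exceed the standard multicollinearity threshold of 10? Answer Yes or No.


The threshold is 10.
VIF = 14.55 is >= 10.
Multicollinearity indication: Yes.

Yes


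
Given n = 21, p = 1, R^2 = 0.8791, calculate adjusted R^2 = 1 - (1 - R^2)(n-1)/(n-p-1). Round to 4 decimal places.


Using the formula:
(1 - 0.8791) = 0.1209.
Multiply by 20/19: 0.1209 * 20 = 2.4180, then 2.4180 / 19 = 0.1273.
Adj R^2 = 1 - 0.1273 = 0.8727.

0.8727


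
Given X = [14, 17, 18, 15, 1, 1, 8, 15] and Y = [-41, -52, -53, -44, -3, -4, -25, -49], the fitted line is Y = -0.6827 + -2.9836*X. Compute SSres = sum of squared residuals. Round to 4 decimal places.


For each point, residual = actual - predicted.
Residuals: [1.4531, -0.5961, 1.3875, 1.4367, 0.6663, -0.3337, -0.4485, -3.5633].
Sum of squared residuals = 19.9097.

19.9097


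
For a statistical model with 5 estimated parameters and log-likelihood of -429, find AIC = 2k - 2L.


AIC = 2*5 - 2*(-429).
= 10 + 858 = 868.

868


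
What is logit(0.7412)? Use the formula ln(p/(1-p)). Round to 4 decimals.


Compute the odds: 0.7412/0.2588 = 2.8640.
Take the natural log: ln(2.8640) = 1.0522.

1.0522


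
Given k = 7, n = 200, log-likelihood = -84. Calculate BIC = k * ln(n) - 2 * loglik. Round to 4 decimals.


ln(200) = 5.298317.
k * ln(n) = 7 * 5.298317 = 37.088219.
-2L = 168.
BIC = 37.088219 + 168 = 205.088219, which rounds to 205.0882.

205.0882


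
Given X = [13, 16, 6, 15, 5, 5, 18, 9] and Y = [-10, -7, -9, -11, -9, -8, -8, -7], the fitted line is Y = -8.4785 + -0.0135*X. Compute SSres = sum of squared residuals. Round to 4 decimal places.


For each point, residual = actual - predicted.
Residuals: [-1.3460, 1.6945, -0.4405, -2.3190, -0.4540, 0.5460, 0.7215, 1.6000].
Sum of squared residuals = 13.8396.

13.8396


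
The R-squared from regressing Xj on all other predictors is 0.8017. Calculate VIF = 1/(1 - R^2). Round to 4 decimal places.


Denominator: 1 - 0.8017 = 0.1983.
VIF = 1 / 0.1983 = 5.0429.

5.0429


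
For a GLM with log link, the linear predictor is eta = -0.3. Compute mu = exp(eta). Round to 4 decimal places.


Apply the inverse link:
mu = e^-0.3 = 0.7408.

0.7408


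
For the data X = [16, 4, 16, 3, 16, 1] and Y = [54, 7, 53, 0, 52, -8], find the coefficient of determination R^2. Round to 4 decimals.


After computing the OLS fit (b0=-11.1376, b1=4.0147):
SSres = 7.9410, SStot = 4381.3333.
R^2 = 1 - 7.9410/4381.3333 = 0.9982.

0.9982


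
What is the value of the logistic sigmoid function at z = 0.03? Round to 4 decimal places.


Compute exp(-0.0300) = 0.9704.
Sigmoid = 1 / (1 + 0.9704) = 1 / 1.9704 = 0.5075.

0.5075


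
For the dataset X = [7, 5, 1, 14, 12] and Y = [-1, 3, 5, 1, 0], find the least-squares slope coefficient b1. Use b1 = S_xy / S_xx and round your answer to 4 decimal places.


The sample means are xbar = 7.8000 and ybar = 1.6000.
Compute S_xx = 110.8000 and S_xy = -35.4000.
Slope b1 = S_xy / S_xx = -35.4000 / 110.8000 = -0.3195.

-0.3195


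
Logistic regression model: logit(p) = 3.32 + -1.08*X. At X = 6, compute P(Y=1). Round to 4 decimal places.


Linear predictor: z = 3.32 + -1.08 * 6 = -3.1600.
P = 1/(1 + exp(3.1600)) = 1/(1 + 23.5706) = 0.0407.

0.0407


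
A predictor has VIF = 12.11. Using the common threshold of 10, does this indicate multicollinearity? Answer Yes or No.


Check: VIF = 12.11 vs threshold = 10.
Since 12.11 >= 10, the answer is Yes.

Yes


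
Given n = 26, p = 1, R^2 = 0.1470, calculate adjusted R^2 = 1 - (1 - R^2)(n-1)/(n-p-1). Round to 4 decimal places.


Using the formula:
(1 - 0.1470) = 0.8530.
Multiply by 25/24: 0.8530 * 25 = 21.3250, then 21.3250 / 24 = 0.8885.
Adj R^2 = 1 - 0.8885 = 0.1115.

0.1115


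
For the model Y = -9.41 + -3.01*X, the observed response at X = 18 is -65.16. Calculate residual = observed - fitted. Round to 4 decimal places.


Predicted = -9.41 + -3.01 * 18 = -63.5900.
Residual = -65.16 - -63.5900 = -1.5700.

-1.5700


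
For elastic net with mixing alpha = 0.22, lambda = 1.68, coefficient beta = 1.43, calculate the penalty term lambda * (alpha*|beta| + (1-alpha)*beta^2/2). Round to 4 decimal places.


alpha * |beta| = 0.22 * 1.43 = 0.3146.
(1-alpha) * beta^2/2 = 0.78 * 2.0449/2 = 0.7975.
Total = 1.68 * (0.3146 + 0.7975) = 1.8683.

1.8683


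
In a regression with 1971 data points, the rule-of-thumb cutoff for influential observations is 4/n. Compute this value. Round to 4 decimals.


Using the rule of thumb:
Threshold = 4 / 1971 = 0.0020.

0.0020


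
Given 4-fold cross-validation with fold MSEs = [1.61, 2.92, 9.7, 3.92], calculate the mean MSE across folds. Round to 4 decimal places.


Total MSE across folds = 18.1500.
CV-MSE = 18.1500/4 = 4.5375.

4.5375


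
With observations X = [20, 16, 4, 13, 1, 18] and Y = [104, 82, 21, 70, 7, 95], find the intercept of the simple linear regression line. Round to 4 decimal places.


First find the slope: b1 = 5.1490.
Means: xbar = 12.0000, ybar = 63.1667.
b0 = ybar - b1 * xbar = 63.1667 - 5.1490 * 12.0000 = 1.3786.

1.3786


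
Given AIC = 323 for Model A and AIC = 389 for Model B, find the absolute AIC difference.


Compute |323 - 389| = 66.
Model A has the smaller AIC.

66


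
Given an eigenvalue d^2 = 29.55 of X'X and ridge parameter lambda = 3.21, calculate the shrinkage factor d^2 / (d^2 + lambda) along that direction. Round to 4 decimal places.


Denominator = d^2 + lambda = 29.55 + 3.21 = 32.7600.
Shrinkage = 29.55 / 32.7600 = 0.9020.

0.9020


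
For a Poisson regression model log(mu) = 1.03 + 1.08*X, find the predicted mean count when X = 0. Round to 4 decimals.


eta = 1.03 + 1.08 * 0 = 1.0300.
mu = exp(1.0300) = 2.8011.

2.8011


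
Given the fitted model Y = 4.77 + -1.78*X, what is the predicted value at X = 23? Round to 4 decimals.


Predicted value:
Y = 4.77 + (-1.78)(23) = 4.77 + -40.9400 = -36.1700.

-36.1700


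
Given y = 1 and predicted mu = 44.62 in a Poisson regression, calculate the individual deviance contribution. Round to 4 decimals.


Compute y*ln(y/mu) = 1*ln(1/44.62) = 1*-3.798182 = -3.798182.
y - mu = -43.62.
D = 2*(-3.798182 - (-43.62)) = 79.643636, which rounds to 79.6436.

79.6436


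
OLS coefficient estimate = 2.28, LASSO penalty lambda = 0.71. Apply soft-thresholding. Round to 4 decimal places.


Absolute value: |2.28| = 2.28.
Compare to lambda = 0.71.
Since |beta| > lambda, coefficient = sign(beta)*(|beta| - lambda) = 1.5700.

1.5700


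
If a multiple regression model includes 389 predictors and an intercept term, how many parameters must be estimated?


Total coefficients = number of predictors + 1 (for the intercept).
= 389 + 1 = 390.

390


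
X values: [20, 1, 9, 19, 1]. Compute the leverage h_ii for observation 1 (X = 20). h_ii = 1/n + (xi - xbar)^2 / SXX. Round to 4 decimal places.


Compute xbar = 10.0000 with n = 5 observations.
SXX = 344.0000.
Leverage = 1/5 + (20 - 10.0000)^2/344.0000 = 0.4907.

0.4907


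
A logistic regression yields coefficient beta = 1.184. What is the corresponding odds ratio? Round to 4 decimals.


exp(1.184) = 3.2674.
So the odds ratio is 3.2674.

3.2674


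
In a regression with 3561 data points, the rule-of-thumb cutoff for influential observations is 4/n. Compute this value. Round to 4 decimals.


The threshold is 4/n.
4/3561 = 0.0011.

0.0011


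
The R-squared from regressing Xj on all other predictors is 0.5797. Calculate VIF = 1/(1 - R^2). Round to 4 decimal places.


Using VIF = 1/(1 - R^2_j):
1 - 0.5797 = 0.4203.
VIF = 2.3793.

2.3793
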